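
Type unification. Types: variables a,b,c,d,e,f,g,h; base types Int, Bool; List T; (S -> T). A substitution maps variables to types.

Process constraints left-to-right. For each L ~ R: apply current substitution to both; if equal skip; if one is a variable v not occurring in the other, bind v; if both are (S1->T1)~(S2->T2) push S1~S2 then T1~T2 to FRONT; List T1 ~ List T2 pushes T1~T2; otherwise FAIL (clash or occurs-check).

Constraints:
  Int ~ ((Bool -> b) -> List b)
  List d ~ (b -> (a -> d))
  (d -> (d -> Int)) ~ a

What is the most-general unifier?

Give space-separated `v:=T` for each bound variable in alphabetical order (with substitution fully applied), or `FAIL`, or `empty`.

Answer: FAIL

Derivation:
step 1: unify Int ~ ((Bool -> b) -> List b)  [subst: {-} | 2 pending]
  clash: Int vs ((Bool -> b) -> List b)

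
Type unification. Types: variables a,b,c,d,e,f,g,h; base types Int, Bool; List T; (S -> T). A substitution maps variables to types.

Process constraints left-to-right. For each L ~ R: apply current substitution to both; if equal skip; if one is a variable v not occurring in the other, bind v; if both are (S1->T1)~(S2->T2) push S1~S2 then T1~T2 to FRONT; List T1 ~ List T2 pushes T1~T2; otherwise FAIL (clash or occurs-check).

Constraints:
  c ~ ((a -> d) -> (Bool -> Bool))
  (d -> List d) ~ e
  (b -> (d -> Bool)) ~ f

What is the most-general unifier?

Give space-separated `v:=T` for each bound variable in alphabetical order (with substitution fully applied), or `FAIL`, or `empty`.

Answer: c:=((a -> d) -> (Bool -> Bool)) e:=(d -> List d) f:=(b -> (d -> Bool))

Derivation:
step 1: unify c ~ ((a -> d) -> (Bool -> Bool))  [subst: {-} | 2 pending]
  bind c := ((a -> d) -> (Bool -> Bool))
step 2: unify (d -> List d) ~ e  [subst: {c:=((a -> d) -> (Bool -> Bool))} | 1 pending]
  bind e := (d -> List d)
step 3: unify (b -> (d -> Bool)) ~ f  [subst: {c:=((a -> d) -> (Bool -> Bool)), e:=(d -> List d)} | 0 pending]
  bind f := (b -> (d -> Bool))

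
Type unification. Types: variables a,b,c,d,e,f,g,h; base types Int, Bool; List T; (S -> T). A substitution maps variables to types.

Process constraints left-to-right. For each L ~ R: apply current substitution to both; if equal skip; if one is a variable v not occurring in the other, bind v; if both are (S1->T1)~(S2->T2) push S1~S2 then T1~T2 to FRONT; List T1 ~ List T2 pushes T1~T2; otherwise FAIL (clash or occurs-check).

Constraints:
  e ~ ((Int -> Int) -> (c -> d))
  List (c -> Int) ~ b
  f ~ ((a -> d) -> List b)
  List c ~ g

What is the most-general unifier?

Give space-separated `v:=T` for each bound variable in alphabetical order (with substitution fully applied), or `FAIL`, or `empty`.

Answer: b:=List (c -> Int) e:=((Int -> Int) -> (c -> d)) f:=((a -> d) -> List List (c -> Int)) g:=List c

Derivation:
step 1: unify e ~ ((Int -> Int) -> (c -> d))  [subst: {-} | 3 pending]
  bind e := ((Int -> Int) -> (c -> d))
step 2: unify List (c -> Int) ~ b  [subst: {e:=((Int -> Int) -> (c -> d))} | 2 pending]
  bind b := List (c -> Int)
step 3: unify f ~ ((a -> d) -> List List (c -> Int))  [subst: {e:=((Int -> Int) -> (c -> d)), b:=List (c -> Int)} | 1 pending]
  bind f := ((a -> d) -> List List (c -> Int))
step 4: unify List c ~ g  [subst: {e:=((Int -> Int) -> (c -> d)), b:=List (c -> Int), f:=((a -> d) -> List List (c -> Int))} | 0 pending]
  bind g := List c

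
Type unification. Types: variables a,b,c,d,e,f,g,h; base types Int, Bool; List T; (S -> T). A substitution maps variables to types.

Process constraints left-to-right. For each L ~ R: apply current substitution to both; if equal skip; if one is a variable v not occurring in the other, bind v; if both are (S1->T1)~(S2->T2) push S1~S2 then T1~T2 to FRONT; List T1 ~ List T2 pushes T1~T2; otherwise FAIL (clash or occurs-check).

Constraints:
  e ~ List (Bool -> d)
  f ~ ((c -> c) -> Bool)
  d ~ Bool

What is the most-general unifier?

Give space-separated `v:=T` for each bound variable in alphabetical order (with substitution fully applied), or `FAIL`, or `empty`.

step 1: unify e ~ List (Bool -> d)  [subst: {-} | 2 pending]
  bind e := List (Bool -> d)
step 2: unify f ~ ((c -> c) -> Bool)  [subst: {e:=List (Bool -> d)} | 1 pending]
  bind f := ((c -> c) -> Bool)
step 3: unify d ~ Bool  [subst: {e:=List (Bool -> d), f:=((c -> c) -> Bool)} | 0 pending]
  bind d := Bool

Answer: d:=Bool e:=List (Bool -> Bool) f:=((c -> c) -> Bool)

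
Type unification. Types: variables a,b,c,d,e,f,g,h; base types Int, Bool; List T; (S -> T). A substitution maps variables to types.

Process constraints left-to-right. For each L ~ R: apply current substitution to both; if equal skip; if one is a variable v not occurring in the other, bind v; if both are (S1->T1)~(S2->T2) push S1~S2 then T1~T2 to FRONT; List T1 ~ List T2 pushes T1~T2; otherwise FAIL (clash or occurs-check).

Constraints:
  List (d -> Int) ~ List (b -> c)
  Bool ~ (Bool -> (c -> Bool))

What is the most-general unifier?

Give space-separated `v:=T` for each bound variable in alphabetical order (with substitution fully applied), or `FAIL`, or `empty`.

Answer: FAIL

Derivation:
step 1: unify List (d -> Int) ~ List (b -> c)  [subst: {-} | 1 pending]
  -> decompose List: push (d -> Int)~(b -> c)
step 2: unify (d -> Int) ~ (b -> c)  [subst: {-} | 1 pending]
  -> decompose arrow: push d~b, Int~c
step 3: unify d ~ b  [subst: {-} | 2 pending]
  bind d := b
step 4: unify Int ~ c  [subst: {d:=b} | 1 pending]
  bind c := Int
step 5: unify Bool ~ (Bool -> (Int -> Bool))  [subst: {d:=b, c:=Int} | 0 pending]
  clash: Bool vs (Bool -> (Int -> Bool))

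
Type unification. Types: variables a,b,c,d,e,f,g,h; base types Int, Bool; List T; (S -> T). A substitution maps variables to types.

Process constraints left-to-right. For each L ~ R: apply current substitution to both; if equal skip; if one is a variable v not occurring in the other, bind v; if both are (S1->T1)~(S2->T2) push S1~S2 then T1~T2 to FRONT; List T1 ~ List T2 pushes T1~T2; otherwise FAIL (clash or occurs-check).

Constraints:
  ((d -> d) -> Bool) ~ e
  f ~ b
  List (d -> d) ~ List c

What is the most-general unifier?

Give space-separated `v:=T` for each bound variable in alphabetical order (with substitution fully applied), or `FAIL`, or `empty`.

step 1: unify ((d -> d) -> Bool) ~ e  [subst: {-} | 2 pending]
  bind e := ((d -> d) -> Bool)
step 2: unify f ~ b  [subst: {e:=((d -> d) -> Bool)} | 1 pending]
  bind f := b
step 3: unify List (d -> d) ~ List c  [subst: {e:=((d -> d) -> Bool), f:=b} | 0 pending]
  -> decompose List: push (d -> d)~c
step 4: unify (d -> d) ~ c  [subst: {e:=((d -> d) -> Bool), f:=b} | 0 pending]
  bind c := (d -> d)

Answer: c:=(d -> d) e:=((d -> d) -> Bool) f:=b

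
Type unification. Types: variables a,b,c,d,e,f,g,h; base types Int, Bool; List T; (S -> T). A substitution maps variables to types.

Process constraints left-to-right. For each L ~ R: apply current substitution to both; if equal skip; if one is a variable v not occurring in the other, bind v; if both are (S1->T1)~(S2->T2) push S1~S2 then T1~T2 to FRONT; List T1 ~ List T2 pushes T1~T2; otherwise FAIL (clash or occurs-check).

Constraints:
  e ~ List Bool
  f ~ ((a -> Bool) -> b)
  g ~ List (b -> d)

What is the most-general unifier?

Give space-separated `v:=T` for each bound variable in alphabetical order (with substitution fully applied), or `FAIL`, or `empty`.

step 1: unify e ~ List Bool  [subst: {-} | 2 pending]
  bind e := List Bool
step 2: unify f ~ ((a -> Bool) -> b)  [subst: {e:=List Bool} | 1 pending]
  bind f := ((a -> Bool) -> b)
step 3: unify g ~ List (b -> d)  [subst: {e:=List Bool, f:=((a -> Bool) -> b)} | 0 pending]
  bind g := List (b -> d)

Answer: e:=List Bool f:=((a -> Bool) -> b) g:=List (b -> d)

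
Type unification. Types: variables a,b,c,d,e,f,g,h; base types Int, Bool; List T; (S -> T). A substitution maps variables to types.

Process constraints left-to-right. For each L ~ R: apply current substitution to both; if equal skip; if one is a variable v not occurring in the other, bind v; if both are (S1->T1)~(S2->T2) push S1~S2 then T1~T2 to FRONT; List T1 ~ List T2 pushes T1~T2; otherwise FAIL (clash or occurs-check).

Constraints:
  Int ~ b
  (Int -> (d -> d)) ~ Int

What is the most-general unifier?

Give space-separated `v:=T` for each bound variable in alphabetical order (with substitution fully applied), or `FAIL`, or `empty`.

Answer: FAIL

Derivation:
step 1: unify Int ~ b  [subst: {-} | 1 pending]
  bind b := Int
step 2: unify (Int -> (d -> d)) ~ Int  [subst: {b:=Int} | 0 pending]
  clash: (Int -> (d -> d)) vs Int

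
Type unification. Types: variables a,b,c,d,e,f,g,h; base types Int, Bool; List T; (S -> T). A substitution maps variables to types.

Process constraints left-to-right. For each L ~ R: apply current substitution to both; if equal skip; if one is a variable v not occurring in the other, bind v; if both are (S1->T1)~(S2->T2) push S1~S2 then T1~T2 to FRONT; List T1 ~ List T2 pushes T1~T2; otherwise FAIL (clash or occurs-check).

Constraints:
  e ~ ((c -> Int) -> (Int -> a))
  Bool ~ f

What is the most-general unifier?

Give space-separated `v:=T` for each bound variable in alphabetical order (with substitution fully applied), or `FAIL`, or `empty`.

Answer: e:=((c -> Int) -> (Int -> a)) f:=Bool

Derivation:
step 1: unify e ~ ((c -> Int) -> (Int -> a))  [subst: {-} | 1 pending]
  bind e := ((c -> Int) -> (Int -> a))
step 2: unify Bool ~ f  [subst: {e:=((c -> Int) -> (Int -> a))} | 0 pending]
  bind f := Bool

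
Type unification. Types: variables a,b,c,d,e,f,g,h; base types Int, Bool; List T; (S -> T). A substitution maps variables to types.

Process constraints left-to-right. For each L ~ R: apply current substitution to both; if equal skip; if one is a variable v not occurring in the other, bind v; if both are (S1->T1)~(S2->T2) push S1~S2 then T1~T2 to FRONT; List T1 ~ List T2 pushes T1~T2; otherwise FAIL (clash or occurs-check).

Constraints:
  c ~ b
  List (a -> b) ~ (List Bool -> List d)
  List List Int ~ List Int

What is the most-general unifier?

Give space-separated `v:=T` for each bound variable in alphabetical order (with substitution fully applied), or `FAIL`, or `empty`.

Answer: FAIL

Derivation:
step 1: unify c ~ b  [subst: {-} | 2 pending]
  bind c := b
step 2: unify List (a -> b) ~ (List Bool -> List d)  [subst: {c:=b} | 1 pending]
  clash: List (a -> b) vs (List Bool -> List d)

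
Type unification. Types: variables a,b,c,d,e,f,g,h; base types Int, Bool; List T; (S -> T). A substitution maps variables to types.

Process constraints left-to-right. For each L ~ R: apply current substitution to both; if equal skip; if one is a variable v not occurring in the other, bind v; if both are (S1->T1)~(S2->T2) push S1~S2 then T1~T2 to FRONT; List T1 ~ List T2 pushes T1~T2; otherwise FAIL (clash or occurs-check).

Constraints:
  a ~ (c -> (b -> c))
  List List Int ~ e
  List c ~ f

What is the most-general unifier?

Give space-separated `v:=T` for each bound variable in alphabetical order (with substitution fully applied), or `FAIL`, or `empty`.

Answer: a:=(c -> (b -> c)) e:=List List Int f:=List c

Derivation:
step 1: unify a ~ (c -> (b -> c))  [subst: {-} | 2 pending]
  bind a := (c -> (b -> c))
step 2: unify List List Int ~ e  [subst: {a:=(c -> (b -> c))} | 1 pending]
  bind e := List List Int
step 3: unify List c ~ f  [subst: {a:=(c -> (b -> c)), e:=List List Int} | 0 pending]
  bind f := List c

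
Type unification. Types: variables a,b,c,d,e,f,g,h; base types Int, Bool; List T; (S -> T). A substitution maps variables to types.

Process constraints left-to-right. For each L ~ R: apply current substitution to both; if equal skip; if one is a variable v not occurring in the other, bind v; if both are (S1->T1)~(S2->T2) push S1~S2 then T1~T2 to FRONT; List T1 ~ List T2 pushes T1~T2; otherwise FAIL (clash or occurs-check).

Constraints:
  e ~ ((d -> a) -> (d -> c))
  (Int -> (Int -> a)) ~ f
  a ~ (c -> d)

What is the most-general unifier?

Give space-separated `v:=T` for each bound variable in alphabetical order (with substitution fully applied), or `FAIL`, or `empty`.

Answer: a:=(c -> d) e:=((d -> (c -> d)) -> (d -> c)) f:=(Int -> (Int -> (c -> d)))

Derivation:
step 1: unify e ~ ((d -> a) -> (d -> c))  [subst: {-} | 2 pending]
  bind e := ((d -> a) -> (d -> c))
step 2: unify (Int -> (Int -> a)) ~ f  [subst: {e:=((d -> a) -> (d -> c))} | 1 pending]
  bind f := (Int -> (Int -> a))
step 3: unify a ~ (c -> d)  [subst: {e:=((d -> a) -> (d -> c)), f:=(Int -> (Int -> a))} | 0 pending]
  bind a := (c -> d)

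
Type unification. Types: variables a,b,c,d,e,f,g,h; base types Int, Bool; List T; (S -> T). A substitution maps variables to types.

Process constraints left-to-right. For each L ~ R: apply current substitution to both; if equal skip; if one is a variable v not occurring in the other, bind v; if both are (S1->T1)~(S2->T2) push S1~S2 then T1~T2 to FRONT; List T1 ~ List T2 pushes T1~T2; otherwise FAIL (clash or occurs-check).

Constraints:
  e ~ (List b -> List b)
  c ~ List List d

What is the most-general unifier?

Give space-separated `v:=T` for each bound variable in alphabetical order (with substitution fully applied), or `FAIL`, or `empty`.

Answer: c:=List List d e:=(List b -> List b)

Derivation:
step 1: unify e ~ (List b -> List b)  [subst: {-} | 1 pending]
  bind e := (List b -> List b)
step 2: unify c ~ List List d  [subst: {e:=(List b -> List b)} | 0 pending]
  bind c := List List d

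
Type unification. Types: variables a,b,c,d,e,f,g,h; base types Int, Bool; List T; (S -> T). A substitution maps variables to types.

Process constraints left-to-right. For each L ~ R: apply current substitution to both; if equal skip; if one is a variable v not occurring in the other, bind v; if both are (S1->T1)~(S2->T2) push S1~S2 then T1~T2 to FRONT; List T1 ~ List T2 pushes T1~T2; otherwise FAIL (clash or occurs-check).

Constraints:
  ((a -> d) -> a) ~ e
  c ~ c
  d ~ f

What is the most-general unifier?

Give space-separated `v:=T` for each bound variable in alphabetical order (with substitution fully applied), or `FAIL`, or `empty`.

Answer: d:=f e:=((a -> f) -> a)

Derivation:
step 1: unify ((a -> d) -> a) ~ e  [subst: {-} | 2 pending]
  bind e := ((a -> d) -> a)
step 2: unify c ~ c  [subst: {e:=((a -> d) -> a)} | 1 pending]
  -> identical, skip
step 3: unify d ~ f  [subst: {e:=((a -> d) -> a)} | 0 pending]
  bind d := f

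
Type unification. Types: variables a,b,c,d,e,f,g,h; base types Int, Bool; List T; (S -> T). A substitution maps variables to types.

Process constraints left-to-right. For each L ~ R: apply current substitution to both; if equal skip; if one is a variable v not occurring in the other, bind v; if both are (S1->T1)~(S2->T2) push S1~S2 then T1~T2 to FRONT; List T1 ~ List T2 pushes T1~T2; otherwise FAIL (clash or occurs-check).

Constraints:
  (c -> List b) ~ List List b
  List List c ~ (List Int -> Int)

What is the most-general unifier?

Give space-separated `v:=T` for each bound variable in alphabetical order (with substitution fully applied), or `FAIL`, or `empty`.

Answer: FAIL

Derivation:
step 1: unify (c -> List b) ~ List List b  [subst: {-} | 1 pending]
  clash: (c -> List b) vs List List b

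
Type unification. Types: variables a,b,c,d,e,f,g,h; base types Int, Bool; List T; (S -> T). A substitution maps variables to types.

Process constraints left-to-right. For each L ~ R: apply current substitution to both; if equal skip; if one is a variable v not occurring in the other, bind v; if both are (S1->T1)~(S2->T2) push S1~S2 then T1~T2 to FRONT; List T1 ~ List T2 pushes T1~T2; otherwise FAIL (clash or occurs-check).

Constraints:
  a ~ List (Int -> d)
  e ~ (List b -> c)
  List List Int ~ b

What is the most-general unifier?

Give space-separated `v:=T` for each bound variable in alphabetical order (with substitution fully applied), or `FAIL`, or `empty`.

step 1: unify a ~ List (Int -> d)  [subst: {-} | 2 pending]
  bind a := List (Int -> d)
step 2: unify e ~ (List b -> c)  [subst: {a:=List (Int -> d)} | 1 pending]
  bind e := (List b -> c)
step 3: unify List List Int ~ b  [subst: {a:=List (Int -> d), e:=(List b -> c)} | 0 pending]
  bind b := List List Int

Answer: a:=List (Int -> d) b:=List List Int e:=(List List List Int -> c)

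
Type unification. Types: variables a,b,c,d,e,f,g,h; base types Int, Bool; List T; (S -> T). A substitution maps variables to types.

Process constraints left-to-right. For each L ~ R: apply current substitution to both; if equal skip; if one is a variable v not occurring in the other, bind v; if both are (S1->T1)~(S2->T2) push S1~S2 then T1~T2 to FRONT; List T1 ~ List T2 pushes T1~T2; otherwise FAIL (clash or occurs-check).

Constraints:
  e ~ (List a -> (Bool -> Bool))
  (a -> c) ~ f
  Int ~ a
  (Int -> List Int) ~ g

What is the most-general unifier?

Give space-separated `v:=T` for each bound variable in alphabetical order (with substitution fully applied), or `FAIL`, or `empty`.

Answer: a:=Int e:=(List Int -> (Bool -> Bool)) f:=(Int -> c) g:=(Int -> List Int)

Derivation:
step 1: unify e ~ (List a -> (Bool -> Bool))  [subst: {-} | 3 pending]
  bind e := (List a -> (Bool -> Bool))
step 2: unify (a -> c) ~ f  [subst: {e:=(List a -> (Bool -> Bool))} | 2 pending]
  bind f := (a -> c)
step 3: unify Int ~ a  [subst: {e:=(List a -> (Bool -> Bool)), f:=(a -> c)} | 1 pending]
  bind a := Int
step 4: unify (Int -> List Int) ~ g  [subst: {e:=(List a -> (Bool -> Bool)), f:=(a -> c), a:=Int} | 0 pending]
  bind g := (Int -> List Int)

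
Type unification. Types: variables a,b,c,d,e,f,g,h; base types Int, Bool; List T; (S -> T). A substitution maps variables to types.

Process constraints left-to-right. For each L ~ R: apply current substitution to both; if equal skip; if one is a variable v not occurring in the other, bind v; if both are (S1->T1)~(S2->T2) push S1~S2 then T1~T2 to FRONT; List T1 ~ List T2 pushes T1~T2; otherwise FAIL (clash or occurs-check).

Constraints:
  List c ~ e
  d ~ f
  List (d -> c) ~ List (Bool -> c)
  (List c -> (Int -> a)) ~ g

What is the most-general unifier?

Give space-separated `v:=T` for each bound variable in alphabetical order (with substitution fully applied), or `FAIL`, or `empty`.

Answer: d:=Bool e:=List c f:=Bool g:=(List c -> (Int -> a))

Derivation:
step 1: unify List c ~ e  [subst: {-} | 3 pending]
  bind e := List c
step 2: unify d ~ f  [subst: {e:=List c} | 2 pending]
  bind d := f
step 3: unify List (f -> c) ~ List (Bool -> c)  [subst: {e:=List c, d:=f} | 1 pending]
  -> decompose List: push (f -> c)~(Bool -> c)
step 4: unify (f -> c) ~ (Bool -> c)  [subst: {e:=List c, d:=f} | 1 pending]
  -> decompose arrow: push f~Bool, c~c
step 5: unify f ~ Bool  [subst: {e:=List c, d:=f} | 2 pending]
  bind f := Bool
step 6: unify c ~ c  [subst: {e:=List c, d:=f, f:=Bool} | 1 pending]
  -> identical, skip
step 7: unify (List c -> (Int -> a)) ~ g  [subst: {e:=List c, d:=f, f:=Bool} | 0 pending]
  bind g := (List c -> (Int -> a))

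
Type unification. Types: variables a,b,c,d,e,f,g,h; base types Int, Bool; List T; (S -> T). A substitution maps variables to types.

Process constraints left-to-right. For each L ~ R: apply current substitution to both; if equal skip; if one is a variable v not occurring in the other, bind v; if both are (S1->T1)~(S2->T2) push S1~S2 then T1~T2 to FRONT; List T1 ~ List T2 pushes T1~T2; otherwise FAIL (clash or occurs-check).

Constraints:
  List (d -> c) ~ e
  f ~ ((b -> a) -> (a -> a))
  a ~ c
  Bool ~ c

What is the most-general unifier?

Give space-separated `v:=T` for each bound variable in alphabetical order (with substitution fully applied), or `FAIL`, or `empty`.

Answer: a:=Bool c:=Bool e:=List (d -> Bool) f:=((b -> Bool) -> (Bool -> Bool))

Derivation:
step 1: unify List (d -> c) ~ e  [subst: {-} | 3 pending]
  bind e := List (d -> c)
step 2: unify f ~ ((b -> a) -> (a -> a))  [subst: {e:=List (d -> c)} | 2 pending]
  bind f := ((b -> a) -> (a -> a))
step 3: unify a ~ c  [subst: {e:=List (d -> c), f:=((b -> a) -> (a -> a))} | 1 pending]
  bind a := c
step 4: unify Bool ~ c  [subst: {e:=List (d -> c), f:=((b -> a) -> (a -> a)), a:=c} | 0 pending]
  bind c := Bool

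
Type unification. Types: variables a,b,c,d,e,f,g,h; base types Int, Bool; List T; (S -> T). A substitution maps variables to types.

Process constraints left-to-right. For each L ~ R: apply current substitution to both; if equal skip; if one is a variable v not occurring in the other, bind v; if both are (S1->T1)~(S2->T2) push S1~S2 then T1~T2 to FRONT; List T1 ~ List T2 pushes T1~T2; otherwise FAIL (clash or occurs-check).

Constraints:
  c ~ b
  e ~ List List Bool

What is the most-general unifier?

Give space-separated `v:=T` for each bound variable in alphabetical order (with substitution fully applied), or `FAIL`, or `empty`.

step 1: unify c ~ b  [subst: {-} | 1 pending]
  bind c := b
step 2: unify e ~ List List Bool  [subst: {c:=b} | 0 pending]
  bind e := List List Bool

Answer: c:=b e:=List List Bool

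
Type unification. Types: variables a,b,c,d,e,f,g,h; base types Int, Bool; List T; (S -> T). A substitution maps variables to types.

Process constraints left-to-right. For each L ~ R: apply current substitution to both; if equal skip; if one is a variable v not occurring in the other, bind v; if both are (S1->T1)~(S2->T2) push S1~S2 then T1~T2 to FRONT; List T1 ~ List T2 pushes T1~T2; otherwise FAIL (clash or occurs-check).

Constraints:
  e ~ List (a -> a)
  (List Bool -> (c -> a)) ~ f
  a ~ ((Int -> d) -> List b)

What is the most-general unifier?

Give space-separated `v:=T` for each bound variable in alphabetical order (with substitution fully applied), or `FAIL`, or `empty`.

step 1: unify e ~ List (a -> a)  [subst: {-} | 2 pending]
  bind e := List (a -> a)
step 2: unify (List Bool -> (c -> a)) ~ f  [subst: {e:=List (a -> a)} | 1 pending]
  bind f := (List Bool -> (c -> a))
step 3: unify a ~ ((Int -> d) -> List b)  [subst: {e:=List (a -> a), f:=(List Bool -> (c -> a))} | 0 pending]
  bind a := ((Int -> d) -> List b)

Answer: a:=((Int -> d) -> List b) e:=List (((Int -> d) -> List b) -> ((Int -> d) -> List b)) f:=(List Bool -> (c -> ((Int -> d) -> List b)))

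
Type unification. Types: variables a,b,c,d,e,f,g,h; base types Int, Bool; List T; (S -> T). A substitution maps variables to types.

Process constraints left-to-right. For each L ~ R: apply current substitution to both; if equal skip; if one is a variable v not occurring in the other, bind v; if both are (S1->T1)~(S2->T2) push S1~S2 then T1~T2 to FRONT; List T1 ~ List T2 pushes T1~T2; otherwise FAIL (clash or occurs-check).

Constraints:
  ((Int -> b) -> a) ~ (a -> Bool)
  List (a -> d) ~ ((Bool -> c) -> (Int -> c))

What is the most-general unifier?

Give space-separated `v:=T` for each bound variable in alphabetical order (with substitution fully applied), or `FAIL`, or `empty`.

Answer: FAIL

Derivation:
step 1: unify ((Int -> b) -> a) ~ (a -> Bool)  [subst: {-} | 1 pending]
  -> decompose arrow: push (Int -> b)~a, a~Bool
step 2: unify (Int -> b) ~ a  [subst: {-} | 2 pending]
  bind a := (Int -> b)
step 3: unify (Int -> b) ~ Bool  [subst: {a:=(Int -> b)} | 1 pending]
  clash: (Int -> b) vs Bool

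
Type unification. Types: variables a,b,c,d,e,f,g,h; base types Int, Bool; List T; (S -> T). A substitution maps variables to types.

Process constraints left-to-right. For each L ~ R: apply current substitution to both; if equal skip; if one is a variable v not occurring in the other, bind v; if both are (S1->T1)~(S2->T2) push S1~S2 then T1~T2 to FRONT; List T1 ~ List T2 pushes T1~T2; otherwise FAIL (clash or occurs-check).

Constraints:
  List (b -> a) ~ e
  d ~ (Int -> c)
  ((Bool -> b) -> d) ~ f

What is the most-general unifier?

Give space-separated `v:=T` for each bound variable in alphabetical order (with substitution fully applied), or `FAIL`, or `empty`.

Answer: d:=(Int -> c) e:=List (b -> a) f:=((Bool -> b) -> (Int -> c))

Derivation:
step 1: unify List (b -> a) ~ e  [subst: {-} | 2 pending]
  bind e := List (b -> a)
step 2: unify d ~ (Int -> c)  [subst: {e:=List (b -> a)} | 1 pending]
  bind d := (Int -> c)
step 3: unify ((Bool -> b) -> (Int -> c)) ~ f  [subst: {e:=List (b -> a), d:=(Int -> c)} | 0 pending]
  bind f := ((Bool -> b) -> (Int -> c))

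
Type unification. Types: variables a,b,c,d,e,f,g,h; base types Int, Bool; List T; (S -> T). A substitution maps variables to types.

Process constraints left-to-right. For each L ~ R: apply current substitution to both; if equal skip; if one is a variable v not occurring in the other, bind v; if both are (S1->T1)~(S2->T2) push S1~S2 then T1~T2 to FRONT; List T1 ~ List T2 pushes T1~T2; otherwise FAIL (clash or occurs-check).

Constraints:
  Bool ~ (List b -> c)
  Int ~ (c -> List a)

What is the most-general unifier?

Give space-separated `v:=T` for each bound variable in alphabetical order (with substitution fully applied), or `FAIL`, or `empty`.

step 1: unify Bool ~ (List b -> c)  [subst: {-} | 1 pending]
  clash: Bool vs (List b -> c)

Answer: FAIL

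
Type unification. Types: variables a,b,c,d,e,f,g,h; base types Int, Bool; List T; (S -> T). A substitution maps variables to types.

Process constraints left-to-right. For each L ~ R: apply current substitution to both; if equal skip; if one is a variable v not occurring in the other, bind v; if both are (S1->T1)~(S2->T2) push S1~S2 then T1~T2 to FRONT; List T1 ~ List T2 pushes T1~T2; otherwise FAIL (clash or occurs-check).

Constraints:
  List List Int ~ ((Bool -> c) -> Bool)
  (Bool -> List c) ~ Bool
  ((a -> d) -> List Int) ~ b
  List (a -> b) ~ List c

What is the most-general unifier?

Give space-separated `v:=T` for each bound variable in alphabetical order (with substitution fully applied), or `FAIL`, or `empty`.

step 1: unify List List Int ~ ((Bool -> c) -> Bool)  [subst: {-} | 3 pending]
  clash: List List Int vs ((Bool -> c) -> Bool)

Answer: FAIL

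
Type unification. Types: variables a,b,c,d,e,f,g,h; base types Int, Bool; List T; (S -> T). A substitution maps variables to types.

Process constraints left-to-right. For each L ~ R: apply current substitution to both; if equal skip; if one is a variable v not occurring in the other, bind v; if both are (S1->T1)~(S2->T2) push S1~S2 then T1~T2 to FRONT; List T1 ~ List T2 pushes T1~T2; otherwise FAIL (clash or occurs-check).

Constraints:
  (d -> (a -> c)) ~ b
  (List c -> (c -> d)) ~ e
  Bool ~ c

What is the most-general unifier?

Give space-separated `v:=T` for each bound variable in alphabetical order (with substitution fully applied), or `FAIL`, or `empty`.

step 1: unify (d -> (a -> c)) ~ b  [subst: {-} | 2 pending]
  bind b := (d -> (a -> c))
step 2: unify (List c -> (c -> d)) ~ e  [subst: {b:=(d -> (a -> c))} | 1 pending]
  bind e := (List c -> (c -> d))
step 3: unify Bool ~ c  [subst: {b:=(d -> (a -> c)), e:=(List c -> (c -> d))} | 0 pending]
  bind c := Bool

Answer: b:=(d -> (a -> Bool)) c:=Bool e:=(List Bool -> (Bool -> d))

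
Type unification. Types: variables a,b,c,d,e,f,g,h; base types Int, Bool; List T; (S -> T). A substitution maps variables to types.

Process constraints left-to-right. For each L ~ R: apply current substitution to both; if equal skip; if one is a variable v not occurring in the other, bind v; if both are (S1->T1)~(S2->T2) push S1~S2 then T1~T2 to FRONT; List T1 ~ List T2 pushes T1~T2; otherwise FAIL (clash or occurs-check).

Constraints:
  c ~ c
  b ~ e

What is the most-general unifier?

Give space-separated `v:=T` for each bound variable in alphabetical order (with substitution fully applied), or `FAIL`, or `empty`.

step 1: unify c ~ c  [subst: {-} | 1 pending]
  -> identical, skip
step 2: unify b ~ e  [subst: {-} | 0 pending]
  bind b := e

Answer: b:=e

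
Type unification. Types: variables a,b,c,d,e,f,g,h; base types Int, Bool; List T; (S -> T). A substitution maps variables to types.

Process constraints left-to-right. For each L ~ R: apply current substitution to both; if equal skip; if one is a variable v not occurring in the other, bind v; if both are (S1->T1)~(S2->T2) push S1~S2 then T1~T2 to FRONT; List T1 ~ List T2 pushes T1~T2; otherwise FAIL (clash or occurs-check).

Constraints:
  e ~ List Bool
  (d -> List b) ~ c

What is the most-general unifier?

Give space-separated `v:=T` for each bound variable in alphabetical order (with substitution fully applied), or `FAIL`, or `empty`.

step 1: unify e ~ List Bool  [subst: {-} | 1 pending]
  bind e := List Bool
step 2: unify (d -> List b) ~ c  [subst: {e:=List Bool} | 0 pending]
  bind c := (d -> List b)

Answer: c:=(d -> List b) e:=List Bool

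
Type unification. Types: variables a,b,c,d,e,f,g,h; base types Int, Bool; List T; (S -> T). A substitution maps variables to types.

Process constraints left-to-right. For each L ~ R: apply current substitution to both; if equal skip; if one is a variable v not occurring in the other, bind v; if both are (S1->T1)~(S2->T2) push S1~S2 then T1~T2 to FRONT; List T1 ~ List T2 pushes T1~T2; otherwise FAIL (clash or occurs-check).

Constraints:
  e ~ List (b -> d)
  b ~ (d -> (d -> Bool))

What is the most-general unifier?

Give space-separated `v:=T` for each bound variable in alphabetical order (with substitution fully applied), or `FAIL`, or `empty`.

Answer: b:=(d -> (d -> Bool)) e:=List ((d -> (d -> Bool)) -> d)

Derivation:
step 1: unify e ~ List (b -> d)  [subst: {-} | 1 pending]
  bind e := List (b -> d)
step 2: unify b ~ (d -> (d -> Bool))  [subst: {e:=List (b -> d)} | 0 pending]
  bind b := (d -> (d -> Bool))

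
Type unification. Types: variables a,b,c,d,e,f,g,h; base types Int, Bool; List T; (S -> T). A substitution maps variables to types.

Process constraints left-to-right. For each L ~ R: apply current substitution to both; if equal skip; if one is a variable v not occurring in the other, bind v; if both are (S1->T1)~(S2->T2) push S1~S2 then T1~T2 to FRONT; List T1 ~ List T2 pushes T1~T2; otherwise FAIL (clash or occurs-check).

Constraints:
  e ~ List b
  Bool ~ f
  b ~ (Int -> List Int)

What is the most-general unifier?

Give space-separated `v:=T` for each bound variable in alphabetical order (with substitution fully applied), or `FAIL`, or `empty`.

step 1: unify e ~ List b  [subst: {-} | 2 pending]
  bind e := List b
step 2: unify Bool ~ f  [subst: {e:=List b} | 1 pending]
  bind f := Bool
step 3: unify b ~ (Int -> List Int)  [subst: {e:=List b, f:=Bool} | 0 pending]
  bind b := (Int -> List Int)

Answer: b:=(Int -> List Int) e:=List (Int -> List Int) f:=Bool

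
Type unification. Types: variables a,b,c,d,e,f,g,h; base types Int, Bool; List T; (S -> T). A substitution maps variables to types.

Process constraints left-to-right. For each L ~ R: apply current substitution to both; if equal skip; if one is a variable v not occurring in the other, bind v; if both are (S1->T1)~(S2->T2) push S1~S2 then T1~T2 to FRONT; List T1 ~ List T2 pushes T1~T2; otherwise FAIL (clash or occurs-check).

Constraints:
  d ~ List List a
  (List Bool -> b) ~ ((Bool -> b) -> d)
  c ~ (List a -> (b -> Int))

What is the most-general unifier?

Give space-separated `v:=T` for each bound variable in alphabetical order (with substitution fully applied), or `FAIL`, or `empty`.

step 1: unify d ~ List List a  [subst: {-} | 2 pending]
  bind d := List List a
step 2: unify (List Bool -> b) ~ ((Bool -> b) -> List List a)  [subst: {d:=List List a} | 1 pending]
  -> decompose arrow: push List Bool~(Bool -> b), b~List List a
step 3: unify List Bool ~ (Bool -> b)  [subst: {d:=List List a} | 2 pending]
  clash: List Bool vs (Bool -> b)

Answer: FAIL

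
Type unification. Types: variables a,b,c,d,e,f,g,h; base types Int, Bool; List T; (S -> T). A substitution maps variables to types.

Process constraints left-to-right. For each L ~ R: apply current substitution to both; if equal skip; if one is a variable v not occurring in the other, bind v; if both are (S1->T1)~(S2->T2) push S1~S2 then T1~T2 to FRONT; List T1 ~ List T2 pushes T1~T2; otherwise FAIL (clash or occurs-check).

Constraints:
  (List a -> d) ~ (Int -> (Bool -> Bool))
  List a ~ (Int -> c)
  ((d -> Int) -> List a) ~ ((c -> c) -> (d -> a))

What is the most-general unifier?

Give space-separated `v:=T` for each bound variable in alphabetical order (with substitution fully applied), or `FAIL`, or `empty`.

step 1: unify (List a -> d) ~ (Int -> (Bool -> Bool))  [subst: {-} | 2 pending]
  -> decompose arrow: push List a~Int, d~(Bool -> Bool)
step 2: unify List a ~ Int  [subst: {-} | 3 pending]
  clash: List a vs Int

Answer: FAIL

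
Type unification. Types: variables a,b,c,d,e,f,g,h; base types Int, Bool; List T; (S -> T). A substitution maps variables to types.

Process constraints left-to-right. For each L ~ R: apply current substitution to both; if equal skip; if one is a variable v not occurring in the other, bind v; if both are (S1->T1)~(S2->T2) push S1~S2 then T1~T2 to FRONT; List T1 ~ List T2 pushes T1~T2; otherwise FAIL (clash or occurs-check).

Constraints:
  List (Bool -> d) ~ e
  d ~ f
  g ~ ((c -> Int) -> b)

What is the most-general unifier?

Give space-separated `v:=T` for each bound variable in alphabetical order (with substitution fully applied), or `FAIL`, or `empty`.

Answer: d:=f e:=List (Bool -> f) g:=((c -> Int) -> b)

Derivation:
step 1: unify List (Bool -> d) ~ e  [subst: {-} | 2 pending]
  bind e := List (Bool -> d)
step 2: unify d ~ f  [subst: {e:=List (Bool -> d)} | 1 pending]
  bind d := f
step 3: unify g ~ ((c -> Int) -> b)  [subst: {e:=List (Bool -> d), d:=f} | 0 pending]
  bind g := ((c -> Int) -> b)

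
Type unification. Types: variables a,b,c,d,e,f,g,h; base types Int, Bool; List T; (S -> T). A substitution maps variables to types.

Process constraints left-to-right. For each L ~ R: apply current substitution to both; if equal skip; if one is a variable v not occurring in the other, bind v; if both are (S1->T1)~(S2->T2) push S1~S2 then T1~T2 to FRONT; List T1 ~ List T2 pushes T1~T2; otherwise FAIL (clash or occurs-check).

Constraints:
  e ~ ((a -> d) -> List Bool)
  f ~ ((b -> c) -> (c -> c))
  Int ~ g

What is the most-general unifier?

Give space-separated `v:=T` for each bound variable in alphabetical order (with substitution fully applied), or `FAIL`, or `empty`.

Answer: e:=((a -> d) -> List Bool) f:=((b -> c) -> (c -> c)) g:=Int

Derivation:
step 1: unify e ~ ((a -> d) -> List Bool)  [subst: {-} | 2 pending]
  bind e := ((a -> d) -> List Bool)
step 2: unify f ~ ((b -> c) -> (c -> c))  [subst: {e:=((a -> d) -> List Bool)} | 1 pending]
  bind f := ((b -> c) -> (c -> c))
step 3: unify Int ~ g  [subst: {e:=((a -> d) -> List Bool), f:=((b -> c) -> (c -> c))} | 0 pending]
  bind g := Int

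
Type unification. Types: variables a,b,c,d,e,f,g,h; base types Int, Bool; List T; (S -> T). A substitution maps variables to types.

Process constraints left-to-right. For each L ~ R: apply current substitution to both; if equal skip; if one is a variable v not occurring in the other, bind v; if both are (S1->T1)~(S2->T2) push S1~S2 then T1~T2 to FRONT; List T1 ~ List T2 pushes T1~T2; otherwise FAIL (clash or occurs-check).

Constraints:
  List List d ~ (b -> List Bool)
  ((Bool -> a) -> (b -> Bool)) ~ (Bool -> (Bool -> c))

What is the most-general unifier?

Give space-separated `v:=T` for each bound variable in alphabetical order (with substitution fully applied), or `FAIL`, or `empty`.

step 1: unify List List d ~ (b -> List Bool)  [subst: {-} | 1 pending]
  clash: List List d vs (b -> List Bool)

Answer: FAIL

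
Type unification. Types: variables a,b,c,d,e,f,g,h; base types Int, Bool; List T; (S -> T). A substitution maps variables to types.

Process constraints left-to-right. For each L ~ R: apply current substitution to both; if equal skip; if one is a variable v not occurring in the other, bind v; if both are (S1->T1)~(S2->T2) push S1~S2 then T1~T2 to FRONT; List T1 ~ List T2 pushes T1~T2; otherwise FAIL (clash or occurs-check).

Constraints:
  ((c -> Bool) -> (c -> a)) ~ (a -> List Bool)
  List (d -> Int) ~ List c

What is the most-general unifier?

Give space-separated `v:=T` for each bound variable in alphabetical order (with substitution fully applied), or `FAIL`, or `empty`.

step 1: unify ((c -> Bool) -> (c -> a)) ~ (a -> List Bool)  [subst: {-} | 1 pending]
  -> decompose arrow: push (c -> Bool)~a, (c -> a)~List Bool
step 2: unify (c -> Bool) ~ a  [subst: {-} | 2 pending]
  bind a := (c -> Bool)
step 3: unify (c -> (c -> Bool)) ~ List Bool  [subst: {a:=(c -> Bool)} | 1 pending]
  clash: (c -> (c -> Bool)) vs List Bool

Answer: FAIL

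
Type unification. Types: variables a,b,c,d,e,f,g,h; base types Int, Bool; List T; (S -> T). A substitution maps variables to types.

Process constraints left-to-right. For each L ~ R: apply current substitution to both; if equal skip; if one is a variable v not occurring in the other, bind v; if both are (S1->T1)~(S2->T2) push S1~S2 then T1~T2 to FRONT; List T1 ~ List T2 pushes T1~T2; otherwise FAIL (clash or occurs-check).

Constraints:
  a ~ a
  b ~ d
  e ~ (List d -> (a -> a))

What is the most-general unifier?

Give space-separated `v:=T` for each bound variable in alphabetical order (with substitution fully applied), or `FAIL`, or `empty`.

Answer: b:=d e:=(List d -> (a -> a))

Derivation:
step 1: unify a ~ a  [subst: {-} | 2 pending]
  -> identical, skip
step 2: unify b ~ d  [subst: {-} | 1 pending]
  bind b := d
step 3: unify e ~ (List d -> (a -> a))  [subst: {b:=d} | 0 pending]
  bind e := (List d -> (a -> a))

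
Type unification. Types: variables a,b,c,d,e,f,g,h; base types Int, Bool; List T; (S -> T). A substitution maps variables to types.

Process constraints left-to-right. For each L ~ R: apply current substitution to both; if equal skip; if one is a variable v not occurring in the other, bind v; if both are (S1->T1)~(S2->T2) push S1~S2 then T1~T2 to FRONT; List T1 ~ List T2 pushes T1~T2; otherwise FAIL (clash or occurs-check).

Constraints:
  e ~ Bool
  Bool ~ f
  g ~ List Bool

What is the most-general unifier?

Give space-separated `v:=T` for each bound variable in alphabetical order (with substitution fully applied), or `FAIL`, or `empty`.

step 1: unify e ~ Bool  [subst: {-} | 2 pending]
  bind e := Bool
step 2: unify Bool ~ f  [subst: {e:=Bool} | 1 pending]
  bind f := Bool
step 3: unify g ~ List Bool  [subst: {e:=Bool, f:=Bool} | 0 pending]
  bind g := List Bool

Answer: e:=Bool f:=Bool g:=List Bool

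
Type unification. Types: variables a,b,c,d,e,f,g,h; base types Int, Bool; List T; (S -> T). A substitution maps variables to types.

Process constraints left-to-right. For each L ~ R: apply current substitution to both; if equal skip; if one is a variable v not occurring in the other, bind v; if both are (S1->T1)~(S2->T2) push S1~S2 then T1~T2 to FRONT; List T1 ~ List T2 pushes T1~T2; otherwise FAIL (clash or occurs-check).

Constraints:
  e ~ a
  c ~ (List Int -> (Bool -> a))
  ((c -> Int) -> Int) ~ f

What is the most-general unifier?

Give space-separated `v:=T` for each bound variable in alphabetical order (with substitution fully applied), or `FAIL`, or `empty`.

step 1: unify e ~ a  [subst: {-} | 2 pending]
  bind e := a
step 2: unify c ~ (List Int -> (Bool -> a))  [subst: {e:=a} | 1 pending]
  bind c := (List Int -> (Bool -> a))
step 3: unify (((List Int -> (Bool -> a)) -> Int) -> Int) ~ f  [subst: {e:=a, c:=(List Int -> (Bool -> a))} | 0 pending]
  bind f := (((List Int -> (Bool -> a)) -> Int) -> Int)

Answer: c:=(List Int -> (Bool -> a)) e:=a f:=(((List Int -> (Bool -> a)) -> Int) -> Int)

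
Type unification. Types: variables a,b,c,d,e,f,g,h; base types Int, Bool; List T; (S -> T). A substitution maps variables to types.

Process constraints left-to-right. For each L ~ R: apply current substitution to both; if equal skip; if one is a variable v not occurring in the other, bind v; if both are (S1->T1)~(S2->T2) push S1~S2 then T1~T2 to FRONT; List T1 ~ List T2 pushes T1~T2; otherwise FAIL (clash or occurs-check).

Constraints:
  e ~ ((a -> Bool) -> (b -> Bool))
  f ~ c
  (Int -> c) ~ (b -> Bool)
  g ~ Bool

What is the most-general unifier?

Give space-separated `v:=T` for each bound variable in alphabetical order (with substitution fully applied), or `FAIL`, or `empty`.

step 1: unify e ~ ((a -> Bool) -> (b -> Bool))  [subst: {-} | 3 pending]
  bind e := ((a -> Bool) -> (b -> Bool))
step 2: unify f ~ c  [subst: {e:=((a -> Bool) -> (b -> Bool))} | 2 pending]
  bind f := c
step 3: unify (Int -> c) ~ (b -> Bool)  [subst: {e:=((a -> Bool) -> (b -> Bool)), f:=c} | 1 pending]
  -> decompose arrow: push Int~b, c~Bool
step 4: unify Int ~ b  [subst: {e:=((a -> Bool) -> (b -> Bool)), f:=c} | 2 pending]
  bind b := Int
step 5: unify c ~ Bool  [subst: {e:=((a -> Bool) -> (b -> Bool)), f:=c, b:=Int} | 1 pending]
  bind c := Bool
step 6: unify g ~ Bool  [subst: {e:=((a -> Bool) -> (b -> Bool)), f:=c, b:=Int, c:=Bool} | 0 pending]
  bind g := Bool

Answer: b:=Int c:=Bool e:=((a -> Bool) -> (Int -> Bool)) f:=Bool g:=Bool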